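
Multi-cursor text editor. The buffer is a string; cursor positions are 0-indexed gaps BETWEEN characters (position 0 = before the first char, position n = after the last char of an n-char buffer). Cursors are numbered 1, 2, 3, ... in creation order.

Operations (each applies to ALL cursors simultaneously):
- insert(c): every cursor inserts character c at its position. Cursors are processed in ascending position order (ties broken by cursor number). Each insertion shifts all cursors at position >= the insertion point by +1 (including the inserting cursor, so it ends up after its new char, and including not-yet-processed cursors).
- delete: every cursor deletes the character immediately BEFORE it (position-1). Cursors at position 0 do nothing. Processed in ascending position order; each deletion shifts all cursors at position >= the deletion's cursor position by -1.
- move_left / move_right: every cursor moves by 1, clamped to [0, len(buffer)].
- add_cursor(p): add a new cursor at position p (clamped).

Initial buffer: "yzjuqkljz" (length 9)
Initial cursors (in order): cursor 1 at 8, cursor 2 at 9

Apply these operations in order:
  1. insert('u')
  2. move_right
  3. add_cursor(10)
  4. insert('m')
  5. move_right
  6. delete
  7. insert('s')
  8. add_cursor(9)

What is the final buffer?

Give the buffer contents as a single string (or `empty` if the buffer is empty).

Answer: yzjuqkljuzmsss

Derivation:
After op 1 (insert('u')): buffer="yzjuqkljuzu" (len 11), cursors c1@9 c2@11, authorship ........1.2
After op 2 (move_right): buffer="yzjuqkljuzu" (len 11), cursors c1@10 c2@11, authorship ........1.2
After op 3 (add_cursor(10)): buffer="yzjuqkljuzu" (len 11), cursors c1@10 c3@10 c2@11, authorship ........1.2
After op 4 (insert('m')): buffer="yzjuqkljuzmmum" (len 14), cursors c1@12 c3@12 c2@14, authorship ........1.1322
After op 5 (move_right): buffer="yzjuqkljuzmmum" (len 14), cursors c1@13 c3@13 c2@14, authorship ........1.1322
After op 6 (delete): buffer="yzjuqkljuzm" (len 11), cursors c1@11 c2@11 c3@11, authorship ........1.1
After op 7 (insert('s')): buffer="yzjuqkljuzmsss" (len 14), cursors c1@14 c2@14 c3@14, authorship ........1.1123
After op 8 (add_cursor(9)): buffer="yzjuqkljuzmsss" (len 14), cursors c4@9 c1@14 c2@14 c3@14, authorship ........1.1123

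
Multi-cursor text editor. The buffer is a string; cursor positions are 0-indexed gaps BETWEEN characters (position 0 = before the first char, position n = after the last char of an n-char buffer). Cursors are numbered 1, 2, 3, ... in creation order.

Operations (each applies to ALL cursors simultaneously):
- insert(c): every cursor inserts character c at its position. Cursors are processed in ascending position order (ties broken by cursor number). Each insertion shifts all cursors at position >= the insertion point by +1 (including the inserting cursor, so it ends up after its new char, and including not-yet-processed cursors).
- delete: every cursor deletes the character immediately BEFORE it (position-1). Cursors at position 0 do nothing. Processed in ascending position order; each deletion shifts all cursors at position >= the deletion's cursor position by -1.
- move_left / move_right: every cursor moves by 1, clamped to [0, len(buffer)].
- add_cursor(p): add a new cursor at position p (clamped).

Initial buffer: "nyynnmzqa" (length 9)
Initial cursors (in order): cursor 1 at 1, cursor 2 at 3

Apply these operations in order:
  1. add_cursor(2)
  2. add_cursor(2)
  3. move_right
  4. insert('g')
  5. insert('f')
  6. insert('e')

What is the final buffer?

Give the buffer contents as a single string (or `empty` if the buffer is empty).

After op 1 (add_cursor(2)): buffer="nyynnmzqa" (len 9), cursors c1@1 c3@2 c2@3, authorship .........
After op 2 (add_cursor(2)): buffer="nyynnmzqa" (len 9), cursors c1@1 c3@2 c4@2 c2@3, authorship .........
After op 3 (move_right): buffer="nyynnmzqa" (len 9), cursors c1@2 c3@3 c4@3 c2@4, authorship .........
After op 4 (insert('g')): buffer="nygyggngnmzqa" (len 13), cursors c1@3 c3@6 c4@6 c2@8, authorship ..1.34.2.....
After op 5 (insert('f')): buffer="nygfyggffngfnmzqa" (len 17), cursors c1@4 c3@9 c4@9 c2@12, authorship ..11.3434.22.....
After op 6 (insert('e')): buffer="nygfeyggffeengfenmzqa" (len 21), cursors c1@5 c3@12 c4@12 c2@16, authorship ..111.343434.222.....

Answer: nygfeyggffeengfenmzqa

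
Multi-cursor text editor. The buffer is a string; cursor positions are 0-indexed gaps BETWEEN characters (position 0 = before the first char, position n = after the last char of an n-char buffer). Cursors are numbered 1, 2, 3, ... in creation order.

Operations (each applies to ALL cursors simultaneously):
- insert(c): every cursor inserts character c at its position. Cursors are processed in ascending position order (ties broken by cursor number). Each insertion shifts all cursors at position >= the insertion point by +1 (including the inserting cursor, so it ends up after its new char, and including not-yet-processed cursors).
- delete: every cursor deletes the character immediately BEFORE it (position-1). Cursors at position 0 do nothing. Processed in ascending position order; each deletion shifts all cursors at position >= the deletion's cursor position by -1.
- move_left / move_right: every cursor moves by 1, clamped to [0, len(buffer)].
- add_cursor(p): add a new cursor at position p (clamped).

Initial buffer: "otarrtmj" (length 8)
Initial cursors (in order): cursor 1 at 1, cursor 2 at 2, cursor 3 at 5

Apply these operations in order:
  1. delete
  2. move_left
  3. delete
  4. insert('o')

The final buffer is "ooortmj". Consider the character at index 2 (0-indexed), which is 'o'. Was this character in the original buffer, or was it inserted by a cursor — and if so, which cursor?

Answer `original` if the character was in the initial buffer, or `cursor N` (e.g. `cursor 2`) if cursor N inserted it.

After op 1 (delete): buffer="artmj" (len 5), cursors c1@0 c2@0 c3@2, authorship .....
After op 2 (move_left): buffer="artmj" (len 5), cursors c1@0 c2@0 c3@1, authorship .....
After op 3 (delete): buffer="rtmj" (len 4), cursors c1@0 c2@0 c3@0, authorship ....
After op 4 (insert('o')): buffer="ooortmj" (len 7), cursors c1@3 c2@3 c3@3, authorship 123....
Authorship (.=original, N=cursor N): 1 2 3 . . . .
Index 2: author = 3

Answer: cursor 3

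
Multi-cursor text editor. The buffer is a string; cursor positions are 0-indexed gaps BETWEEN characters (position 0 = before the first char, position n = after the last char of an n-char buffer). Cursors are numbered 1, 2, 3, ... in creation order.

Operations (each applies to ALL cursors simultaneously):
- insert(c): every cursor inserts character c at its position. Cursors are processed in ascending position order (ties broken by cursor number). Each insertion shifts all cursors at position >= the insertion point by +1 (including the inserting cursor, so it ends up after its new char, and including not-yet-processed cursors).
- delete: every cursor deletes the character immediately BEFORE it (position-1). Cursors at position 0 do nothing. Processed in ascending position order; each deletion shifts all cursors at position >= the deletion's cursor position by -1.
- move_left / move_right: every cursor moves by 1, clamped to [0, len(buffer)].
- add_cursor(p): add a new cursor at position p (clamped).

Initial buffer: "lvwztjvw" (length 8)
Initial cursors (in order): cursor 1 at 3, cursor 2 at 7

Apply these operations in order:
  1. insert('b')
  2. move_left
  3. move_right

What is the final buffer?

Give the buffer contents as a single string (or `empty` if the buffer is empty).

After op 1 (insert('b')): buffer="lvwbztjvbw" (len 10), cursors c1@4 c2@9, authorship ...1....2.
After op 2 (move_left): buffer="lvwbztjvbw" (len 10), cursors c1@3 c2@8, authorship ...1....2.
After op 3 (move_right): buffer="lvwbztjvbw" (len 10), cursors c1@4 c2@9, authorship ...1....2.

Answer: lvwbztjvbw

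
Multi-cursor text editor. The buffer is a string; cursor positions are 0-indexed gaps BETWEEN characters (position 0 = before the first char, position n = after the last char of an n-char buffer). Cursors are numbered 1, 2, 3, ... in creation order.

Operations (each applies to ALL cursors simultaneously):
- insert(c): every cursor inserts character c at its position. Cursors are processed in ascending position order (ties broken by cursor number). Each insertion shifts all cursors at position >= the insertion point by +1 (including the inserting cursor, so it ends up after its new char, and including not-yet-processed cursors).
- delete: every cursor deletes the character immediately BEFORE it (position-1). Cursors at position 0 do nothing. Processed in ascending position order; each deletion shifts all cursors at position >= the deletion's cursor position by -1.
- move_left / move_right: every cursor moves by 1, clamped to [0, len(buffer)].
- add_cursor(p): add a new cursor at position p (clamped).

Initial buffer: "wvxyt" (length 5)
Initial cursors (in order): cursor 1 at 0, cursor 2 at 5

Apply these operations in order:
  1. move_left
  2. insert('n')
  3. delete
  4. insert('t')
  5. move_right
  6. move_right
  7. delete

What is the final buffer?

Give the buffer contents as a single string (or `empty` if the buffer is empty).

Answer: twxyt

Derivation:
After op 1 (move_left): buffer="wvxyt" (len 5), cursors c1@0 c2@4, authorship .....
After op 2 (insert('n')): buffer="nwvxynt" (len 7), cursors c1@1 c2@6, authorship 1....2.
After op 3 (delete): buffer="wvxyt" (len 5), cursors c1@0 c2@4, authorship .....
After op 4 (insert('t')): buffer="twvxytt" (len 7), cursors c1@1 c2@6, authorship 1....2.
After op 5 (move_right): buffer="twvxytt" (len 7), cursors c1@2 c2@7, authorship 1....2.
After op 6 (move_right): buffer="twvxytt" (len 7), cursors c1@3 c2@7, authorship 1....2.
After op 7 (delete): buffer="twxyt" (len 5), cursors c1@2 c2@5, authorship 1...2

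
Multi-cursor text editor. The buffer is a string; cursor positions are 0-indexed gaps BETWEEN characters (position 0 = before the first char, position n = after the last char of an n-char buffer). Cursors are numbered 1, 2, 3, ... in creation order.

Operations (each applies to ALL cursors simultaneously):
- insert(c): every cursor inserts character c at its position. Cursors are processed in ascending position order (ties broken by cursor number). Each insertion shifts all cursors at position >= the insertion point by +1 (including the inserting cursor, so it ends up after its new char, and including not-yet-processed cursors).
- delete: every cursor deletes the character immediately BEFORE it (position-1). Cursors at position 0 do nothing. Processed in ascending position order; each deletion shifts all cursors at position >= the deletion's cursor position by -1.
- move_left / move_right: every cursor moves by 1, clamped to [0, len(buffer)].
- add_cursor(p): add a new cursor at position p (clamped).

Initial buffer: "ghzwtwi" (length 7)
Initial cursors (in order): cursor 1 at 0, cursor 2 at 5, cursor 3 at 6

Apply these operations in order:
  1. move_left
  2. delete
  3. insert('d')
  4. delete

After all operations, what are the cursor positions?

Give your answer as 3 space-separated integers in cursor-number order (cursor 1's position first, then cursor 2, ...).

After op 1 (move_left): buffer="ghzwtwi" (len 7), cursors c1@0 c2@4 c3@5, authorship .......
After op 2 (delete): buffer="ghzwi" (len 5), cursors c1@0 c2@3 c3@3, authorship .....
After op 3 (insert('d')): buffer="dghzddwi" (len 8), cursors c1@1 c2@6 c3@6, authorship 1...23..
After op 4 (delete): buffer="ghzwi" (len 5), cursors c1@0 c2@3 c3@3, authorship .....

Answer: 0 3 3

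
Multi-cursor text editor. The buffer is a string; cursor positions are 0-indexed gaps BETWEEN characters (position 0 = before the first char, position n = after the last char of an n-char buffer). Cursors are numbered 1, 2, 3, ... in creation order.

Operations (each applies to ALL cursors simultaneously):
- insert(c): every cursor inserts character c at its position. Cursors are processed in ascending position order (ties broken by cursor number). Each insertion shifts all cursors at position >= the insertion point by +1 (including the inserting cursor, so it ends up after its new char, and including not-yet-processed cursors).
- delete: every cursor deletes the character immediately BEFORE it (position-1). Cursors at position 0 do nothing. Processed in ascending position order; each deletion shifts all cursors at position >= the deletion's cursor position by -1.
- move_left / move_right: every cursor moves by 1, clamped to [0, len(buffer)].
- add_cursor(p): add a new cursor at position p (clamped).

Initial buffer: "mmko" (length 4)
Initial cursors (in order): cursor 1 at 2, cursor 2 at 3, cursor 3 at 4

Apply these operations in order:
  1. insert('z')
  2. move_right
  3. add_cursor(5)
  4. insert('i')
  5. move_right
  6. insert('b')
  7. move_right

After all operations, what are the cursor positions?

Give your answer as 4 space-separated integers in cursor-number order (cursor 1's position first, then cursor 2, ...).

Answer: 8 14 15 11

Derivation:
After op 1 (insert('z')): buffer="mmzkzoz" (len 7), cursors c1@3 c2@5 c3@7, authorship ..1.2.3
After op 2 (move_right): buffer="mmzkzoz" (len 7), cursors c1@4 c2@6 c3@7, authorship ..1.2.3
After op 3 (add_cursor(5)): buffer="mmzkzoz" (len 7), cursors c1@4 c4@5 c2@6 c3@7, authorship ..1.2.3
After op 4 (insert('i')): buffer="mmzkizioizi" (len 11), cursors c1@5 c4@7 c2@9 c3@11, authorship ..1.124.233
After op 5 (move_right): buffer="mmzkizioizi" (len 11), cursors c1@6 c4@8 c2@10 c3@11, authorship ..1.124.233
After op 6 (insert('b')): buffer="mmzkizbiobizbib" (len 15), cursors c1@7 c4@10 c2@13 c3@15, authorship ..1.1214.423233
After op 7 (move_right): buffer="mmzkizbiobizbib" (len 15), cursors c1@8 c4@11 c2@14 c3@15, authorship ..1.1214.423233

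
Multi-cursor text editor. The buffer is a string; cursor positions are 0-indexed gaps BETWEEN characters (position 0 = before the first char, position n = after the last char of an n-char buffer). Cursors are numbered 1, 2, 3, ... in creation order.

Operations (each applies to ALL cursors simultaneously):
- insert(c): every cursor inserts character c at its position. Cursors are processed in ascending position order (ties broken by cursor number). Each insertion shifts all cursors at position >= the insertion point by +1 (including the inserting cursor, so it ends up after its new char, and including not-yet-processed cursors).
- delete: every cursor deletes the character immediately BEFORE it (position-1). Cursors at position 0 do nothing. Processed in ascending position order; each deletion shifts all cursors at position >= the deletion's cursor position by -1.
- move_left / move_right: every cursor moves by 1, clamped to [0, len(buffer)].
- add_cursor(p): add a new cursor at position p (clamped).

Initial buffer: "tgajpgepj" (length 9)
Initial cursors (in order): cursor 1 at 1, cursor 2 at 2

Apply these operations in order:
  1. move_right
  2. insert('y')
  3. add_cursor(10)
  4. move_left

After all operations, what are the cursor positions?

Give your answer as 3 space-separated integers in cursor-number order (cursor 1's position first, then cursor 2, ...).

Answer: 2 4 9

Derivation:
After op 1 (move_right): buffer="tgajpgepj" (len 9), cursors c1@2 c2@3, authorship .........
After op 2 (insert('y')): buffer="tgyayjpgepj" (len 11), cursors c1@3 c2@5, authorship ..1.2......
After op 3 (add_cursor(10)): buffer="tgyayjpgepj" (len 11), cursors c1@3 c2@5 c3@10, authorship ..1.2......
After op 4 (move_left): buffer="tgyayjpgepj" (len 11), cursors c1@2 c2@4 c3@9, authorship ..1.2......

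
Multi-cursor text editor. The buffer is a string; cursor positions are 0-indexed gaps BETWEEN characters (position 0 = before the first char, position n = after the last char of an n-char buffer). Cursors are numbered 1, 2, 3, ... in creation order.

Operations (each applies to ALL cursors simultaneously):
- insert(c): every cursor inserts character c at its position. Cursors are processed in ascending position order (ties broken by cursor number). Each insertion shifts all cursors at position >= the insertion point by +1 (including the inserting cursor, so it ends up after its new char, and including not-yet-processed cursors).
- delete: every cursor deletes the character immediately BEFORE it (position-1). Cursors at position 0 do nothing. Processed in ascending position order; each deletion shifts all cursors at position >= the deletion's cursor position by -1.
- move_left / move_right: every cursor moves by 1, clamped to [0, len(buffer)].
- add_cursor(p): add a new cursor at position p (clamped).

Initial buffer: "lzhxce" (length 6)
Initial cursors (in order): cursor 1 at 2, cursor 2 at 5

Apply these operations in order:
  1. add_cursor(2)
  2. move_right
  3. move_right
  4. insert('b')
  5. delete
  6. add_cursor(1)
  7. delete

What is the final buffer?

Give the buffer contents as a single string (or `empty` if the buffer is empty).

After op 1 (add_cursor(2)): buffer="lzhxce" (len 6), cursors c1@2 c3@2 c2@5, authorship ......
After op 2 (move_right): buffer="lzhxce" (len 6), cursors c1@3 c3@3 c2@6, authorship ......
After op 3 (move_right): buffer="lzhxce" (len 6), cursors c1@4 c3@4 c2@6, authorship ......
After op 4 (insert('b')): buffer="lzhxbbceb" (len 9), cursors c1@6 c3@6 c2@9, authorship ....13..2
After op 5 (delete): buffer="lzhxce" (len 6), cursors c1@4 c3@4 c2@6, authorship ......
After op 6 (add_cursor(1)): buffer="lzhxce" (len 6), cursors c4@1 c1@4 c3@4 c2@6, authorship ......
After op 7 (delete): buffer="zc" (len 2), cursors c4@0 c1@1 c3@1 c2@2, authorship ..

Answer: zc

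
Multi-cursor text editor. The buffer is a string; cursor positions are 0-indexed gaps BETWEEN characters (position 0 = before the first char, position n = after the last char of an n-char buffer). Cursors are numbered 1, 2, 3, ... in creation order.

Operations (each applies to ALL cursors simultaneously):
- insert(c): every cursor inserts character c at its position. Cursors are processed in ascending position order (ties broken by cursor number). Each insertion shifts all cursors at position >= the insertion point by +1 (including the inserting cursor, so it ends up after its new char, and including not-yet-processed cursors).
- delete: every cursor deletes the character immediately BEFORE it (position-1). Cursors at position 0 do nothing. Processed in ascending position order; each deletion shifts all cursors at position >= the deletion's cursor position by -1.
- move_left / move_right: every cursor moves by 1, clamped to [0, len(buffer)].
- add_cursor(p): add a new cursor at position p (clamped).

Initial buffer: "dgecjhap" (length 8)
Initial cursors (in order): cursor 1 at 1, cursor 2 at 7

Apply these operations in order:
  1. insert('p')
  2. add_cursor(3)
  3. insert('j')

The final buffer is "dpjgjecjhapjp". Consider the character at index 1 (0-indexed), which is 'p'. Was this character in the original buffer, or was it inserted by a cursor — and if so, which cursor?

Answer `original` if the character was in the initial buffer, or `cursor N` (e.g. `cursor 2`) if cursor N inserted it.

Answer: cursor 1

Derivation:
After op 1 (insert('p')): buffer="dpgecjhapp" (len 10), cursors c1@2 c2@9, authorship .1......2.
After op 2 (add_cursor(3)): buffer="dpgecjhapp" (len 10), cursors c1@2 c3@3 c2@9, authorship .1......2.
After op 3 (insert('j')): buffer="dpjgjecjhapjp" (len 13), cursors c1@3 c3@5 c2@12, authorship .11.3.....22.
Authorship (.=original, N=cursor N): . 1 1 . 3 . . . . . 2 2 .
Index 1: author = 1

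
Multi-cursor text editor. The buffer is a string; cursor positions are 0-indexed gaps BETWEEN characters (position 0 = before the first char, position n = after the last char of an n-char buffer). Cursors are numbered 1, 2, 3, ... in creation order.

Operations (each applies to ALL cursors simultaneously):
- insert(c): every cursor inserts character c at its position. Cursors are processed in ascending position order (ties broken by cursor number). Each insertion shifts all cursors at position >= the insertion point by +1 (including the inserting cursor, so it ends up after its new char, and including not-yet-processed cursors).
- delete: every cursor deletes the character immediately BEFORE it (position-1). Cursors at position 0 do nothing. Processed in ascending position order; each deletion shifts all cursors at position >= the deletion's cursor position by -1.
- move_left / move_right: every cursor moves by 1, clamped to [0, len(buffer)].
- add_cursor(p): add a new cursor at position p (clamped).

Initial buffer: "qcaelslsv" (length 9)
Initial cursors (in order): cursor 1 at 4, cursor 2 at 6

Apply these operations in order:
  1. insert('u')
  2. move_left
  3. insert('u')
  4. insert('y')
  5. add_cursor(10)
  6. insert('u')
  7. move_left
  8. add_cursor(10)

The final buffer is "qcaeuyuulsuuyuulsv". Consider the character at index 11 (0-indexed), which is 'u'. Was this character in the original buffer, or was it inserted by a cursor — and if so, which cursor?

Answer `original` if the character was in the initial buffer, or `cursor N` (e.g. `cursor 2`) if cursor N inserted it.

Answer: cursor 3

Derivation:
After op 1 (insert('u')): buffer="qcaeulsulsv" (len 11), cursors c1@5 c2@8, authorship ....1..2...
After op 2 (move_left): buffer="qcaeulsulsv" (len 11), cursors c1@4 c2@7, authorship ....1..2...
After op 3 (insert('u')): buffer="qcaeuulsuulsv" (len 13), cursors c1@5 c2@9, authorship ....11..22...
After op 4 (insert('y')): buffer="qcaeuyulsuyulsv" (len 15), cursors c1@6 c2@11, authorship ....111..222...
After op 5 (add_cursor(10)): buffer="qcaeuyulsuyulsv" (len 15), cursors c1@6 c3@10 c2@11, authorship ....111..222...
After op 6 (insert('u')): buffer="qcaeuyuulsuuyuulsv" (len 18), cursors c1@7 c3@12 c2@14, authorship ....1111..23222...
After op 7 (move_left): buffer="qcaeuyuulsuuyuulsv" (len 18), cursors c1@6 c3@11 c2@13, authorship ....1111..23222...
After op 8 (add_cursor(10)): buffer="qcaeuyuulsuuyuulsv" (len 18), cursors c1@6 c4@10 c3@11 c2@13, authorship ....1111..23222...
Authorship (.=original, N=cursor N): . . . . 1 1 1 1 . . 2 3 2 2 2 . . .
Index 11: author = 3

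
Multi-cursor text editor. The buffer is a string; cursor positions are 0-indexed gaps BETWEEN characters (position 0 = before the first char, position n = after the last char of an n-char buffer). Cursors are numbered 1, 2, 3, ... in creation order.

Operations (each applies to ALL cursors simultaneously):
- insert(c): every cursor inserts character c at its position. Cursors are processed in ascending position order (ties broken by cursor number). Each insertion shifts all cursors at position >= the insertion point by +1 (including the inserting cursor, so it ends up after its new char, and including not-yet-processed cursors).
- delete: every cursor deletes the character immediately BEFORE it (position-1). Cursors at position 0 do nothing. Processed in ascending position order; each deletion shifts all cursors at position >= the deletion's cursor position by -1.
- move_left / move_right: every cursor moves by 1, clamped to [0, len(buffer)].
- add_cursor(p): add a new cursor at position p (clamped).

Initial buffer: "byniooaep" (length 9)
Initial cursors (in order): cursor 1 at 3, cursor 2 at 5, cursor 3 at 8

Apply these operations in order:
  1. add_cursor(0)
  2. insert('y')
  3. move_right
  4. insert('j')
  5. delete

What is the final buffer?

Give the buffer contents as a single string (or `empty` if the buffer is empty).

Answer: ybynyioyoaeyp

Derivation:
After op 1 (add_cursor(0)): buffer="byniooaep" (len 9), cursors c4@0 c1@3 c2@5 c3@8, authorship .........
After op 2 (insert('y')): buffer="ybynyioyoaeyp" (len 13), cursors c4@1 c1@5 c2@8 c3@12, authorship 4...1..2...3.
After op 3 (move_right): buffer="ybynyioyoaeyp" (len 13), cursors c4@2 c1@6 c2@9 c3@13, authorship 4...1..2...3.
After op 4 (insert('j')): buffer="ybjynyijoyojaeypj" (len 17), cursors c4@3 c1@8 c2@12 c3@17, authorship 4.4..1.1.2.2..3.3
After op 5 (delete): buffer="ybynyioyoaeyp" (len 13), cursors c4@2 c1@6 c2@9 c3@13, authorship 4...1..2...3.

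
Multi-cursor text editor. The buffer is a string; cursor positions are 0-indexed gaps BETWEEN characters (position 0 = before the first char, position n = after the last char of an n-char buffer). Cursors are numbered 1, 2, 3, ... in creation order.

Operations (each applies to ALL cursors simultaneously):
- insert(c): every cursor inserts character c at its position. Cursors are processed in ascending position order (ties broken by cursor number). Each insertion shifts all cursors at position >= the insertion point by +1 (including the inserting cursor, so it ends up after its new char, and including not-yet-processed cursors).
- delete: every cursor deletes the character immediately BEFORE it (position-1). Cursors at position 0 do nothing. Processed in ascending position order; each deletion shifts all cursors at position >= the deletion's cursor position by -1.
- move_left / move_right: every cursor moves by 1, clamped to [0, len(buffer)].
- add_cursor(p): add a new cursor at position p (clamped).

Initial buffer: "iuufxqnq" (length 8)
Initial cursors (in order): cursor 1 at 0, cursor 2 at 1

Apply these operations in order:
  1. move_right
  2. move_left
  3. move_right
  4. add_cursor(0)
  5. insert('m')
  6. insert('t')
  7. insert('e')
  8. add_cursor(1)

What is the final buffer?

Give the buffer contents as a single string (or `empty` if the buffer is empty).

After op 1 (move_right): buffer="iuufxqnq" (len 8), cursors c1@1 c2@2, authorship ........
After op 2 (move_left): buffer="iuufxqnq" (len 8), cursors c1@0 c2@1, authorship ........
After op 3 (move_right): buffer="iuufxqnq" (len 8), cursors c1@1 c2@2, authorship ........
After op 4 (add_cursor(0)): buffer="iuufxqnq" (len 8), cursors c3@0 c1@1 c2@2, authorship ........
After op 5 (insert('m')): buffer="mimumufxqnq" (len 11), cursors c3@1 c1@3 c2@5, authorship 3.1.2......
After op 6 (insert('t')): buffer="mtimtumtufxqnq" (len 14), cursors c3@2 c1@5 c2@8, authorship 33.11.22......
After op 7 (insert('e')): buffer="mteimteumteufxqnq" (len 17), cursors c3@3 c1@7 c2@11, authorship 333.111.222......
After op 8 (add_cursor(1)): buffer="mteimteumteufxqnq" (len 17), cursors c4@1 c3@3 c1@7 c2@11, authorship 333.111.222......

Answer: mteimteumteufxqnq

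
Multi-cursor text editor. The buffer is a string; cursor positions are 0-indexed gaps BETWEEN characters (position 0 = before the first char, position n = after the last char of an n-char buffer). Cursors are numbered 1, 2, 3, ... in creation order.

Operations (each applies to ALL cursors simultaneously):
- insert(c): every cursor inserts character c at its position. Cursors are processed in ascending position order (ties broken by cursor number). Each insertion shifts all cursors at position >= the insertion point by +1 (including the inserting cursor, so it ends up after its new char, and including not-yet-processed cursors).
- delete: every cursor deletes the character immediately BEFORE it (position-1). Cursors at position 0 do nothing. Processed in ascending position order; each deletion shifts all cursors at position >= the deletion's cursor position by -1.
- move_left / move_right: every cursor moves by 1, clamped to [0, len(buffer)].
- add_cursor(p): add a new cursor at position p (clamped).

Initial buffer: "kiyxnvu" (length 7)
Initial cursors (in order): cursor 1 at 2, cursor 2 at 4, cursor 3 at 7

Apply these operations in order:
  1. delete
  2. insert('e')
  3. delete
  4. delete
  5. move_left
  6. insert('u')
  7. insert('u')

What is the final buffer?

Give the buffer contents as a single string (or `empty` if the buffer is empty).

Answer: uuuuuun

Derivation:
After op 1 (delete): buffer="kynv" (len 4), cursors c1@1 c2@2 c3@4, authorship ....
After op 2 (insert('e')): buffer="keyenve" (len 7), cursors c1@2 c2@4 c3@7, authorship .1.2..3
After op 3 (delete): buffer="kynv" (len 4), cursors c1@1 c2@2 c3@4, authorship ....
After op 4 (delete): buffer="n" (len 1), cursors c1@0 c2@0 c3@1, authorship .
After op 5 (move_left): buffer="n" (len 1), cursors c1@0 c2@0 c3@0, authorship .
After op 6 (insert('u')): buffer="uuun" (len 4), cursors c1@3 c2@3 c3@3, authorship 123.
After op 7 (insert('u')): buffer="uuuuuun" (len 7), cursors c1@6 c2@6 c3@6, authorship 123123.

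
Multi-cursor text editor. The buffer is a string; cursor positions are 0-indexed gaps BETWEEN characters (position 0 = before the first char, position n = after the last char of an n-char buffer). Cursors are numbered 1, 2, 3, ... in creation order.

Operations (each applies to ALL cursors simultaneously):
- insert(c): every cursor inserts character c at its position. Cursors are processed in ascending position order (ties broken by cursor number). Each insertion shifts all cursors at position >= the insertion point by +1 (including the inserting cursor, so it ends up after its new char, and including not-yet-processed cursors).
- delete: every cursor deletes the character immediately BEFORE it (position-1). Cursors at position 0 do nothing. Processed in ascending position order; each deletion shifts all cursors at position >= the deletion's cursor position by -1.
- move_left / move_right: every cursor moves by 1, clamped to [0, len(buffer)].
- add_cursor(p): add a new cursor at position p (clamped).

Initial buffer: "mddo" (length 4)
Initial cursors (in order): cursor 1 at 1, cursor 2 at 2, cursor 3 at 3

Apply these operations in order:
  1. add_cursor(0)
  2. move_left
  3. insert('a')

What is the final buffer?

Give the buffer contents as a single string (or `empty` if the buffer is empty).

After op 1 (add_cursor(0)): buffer="mddo" (len 4), cursors c4@0 c1@1 c2@2 c3@3, authorship ....
After op 2 (move_left): buffer="mddo" (len 4), cursors c1@0 c4@0 c2@1 c3@2, authorship ....
After op 3 (insert('a')): buffer="aamadado" (len 8), cursors c1@2 c4@2 c2@4 c3@6, authorship 14.2.3..

Answer: aamadado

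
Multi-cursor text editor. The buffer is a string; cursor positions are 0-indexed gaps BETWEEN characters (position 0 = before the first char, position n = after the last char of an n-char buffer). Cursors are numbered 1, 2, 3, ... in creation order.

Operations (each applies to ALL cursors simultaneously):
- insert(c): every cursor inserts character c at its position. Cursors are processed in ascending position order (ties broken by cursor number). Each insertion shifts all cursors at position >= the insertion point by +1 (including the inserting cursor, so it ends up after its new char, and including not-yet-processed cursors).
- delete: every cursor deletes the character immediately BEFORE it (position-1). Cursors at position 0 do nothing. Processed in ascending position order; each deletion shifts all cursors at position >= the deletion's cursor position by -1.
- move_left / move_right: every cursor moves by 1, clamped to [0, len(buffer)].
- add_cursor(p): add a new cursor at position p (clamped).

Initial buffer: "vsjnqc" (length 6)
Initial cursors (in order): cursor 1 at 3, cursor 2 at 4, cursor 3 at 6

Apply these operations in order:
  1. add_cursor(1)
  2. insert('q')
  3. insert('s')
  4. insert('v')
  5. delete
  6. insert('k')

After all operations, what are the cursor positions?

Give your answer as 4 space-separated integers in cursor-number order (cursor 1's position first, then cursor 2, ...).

After op 1 (add_cursor(1)): buffer="vsjnqc" (len 6), cursors c4@1 c1@3 c2@4 c3@6, authorship ......
After op 2 (insert('q')): buffer="vqsjqnqqcq" (len 10), cursors c4@2 c1@5 c2@7 c3@10, authorship .4..1.2..3
After op 3 (insert('s')): buffer="vqssjqsnqsqcqs" (len 14), cursors c4@3 c1@7 c2@10 c3@14, authorship .44..11.22..33
After op 4 (insert('v')): buffer="vqsvsjqsvnqsvqcqsv" (len 18), cursors c4@4 c1@9 c2@13 c3@18, authorship .444..111.222..333
After op 5 (delete): buffer="vqssjqsnqsqcqs" (len 14), cursors c4@3 c1@7 c2@10 c3@14, authorship .44..11.22..33
After op 6 (insert('k')): buffer="vqsksjqsknqskqcqsk" (len 18), cursors c4@4 c1@9 c2@13 c3@18, authorship .444..111.222..333

Answer: 9 13 18 4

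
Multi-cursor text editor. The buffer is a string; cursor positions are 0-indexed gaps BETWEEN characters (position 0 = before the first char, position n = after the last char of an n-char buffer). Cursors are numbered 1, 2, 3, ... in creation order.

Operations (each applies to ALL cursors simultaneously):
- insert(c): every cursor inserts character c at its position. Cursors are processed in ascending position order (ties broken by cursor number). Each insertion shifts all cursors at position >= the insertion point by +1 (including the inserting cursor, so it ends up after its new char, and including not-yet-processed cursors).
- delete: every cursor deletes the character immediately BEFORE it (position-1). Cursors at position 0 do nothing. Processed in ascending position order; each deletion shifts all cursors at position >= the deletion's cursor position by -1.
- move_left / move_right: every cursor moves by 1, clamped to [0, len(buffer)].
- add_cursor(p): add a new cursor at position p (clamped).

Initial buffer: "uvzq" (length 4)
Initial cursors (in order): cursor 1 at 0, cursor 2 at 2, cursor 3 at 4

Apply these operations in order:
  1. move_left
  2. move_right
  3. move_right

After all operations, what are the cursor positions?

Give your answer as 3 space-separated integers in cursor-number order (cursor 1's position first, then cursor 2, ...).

Answer: 2 3 4

Derivation:
After op 1 (move_left): buffer="uvzq" (len 4), cursors c1@0 c2@1 c3@3, authorship ....
After op 2 (move_right): buffer="uvzq" (len 4), cursors c1@1 c2@2 c3@4, authorship ....
After op 3 (move_right): buffer="uvzq" (len 4), cursors c1@2 c2@3 c3@4, authorship ....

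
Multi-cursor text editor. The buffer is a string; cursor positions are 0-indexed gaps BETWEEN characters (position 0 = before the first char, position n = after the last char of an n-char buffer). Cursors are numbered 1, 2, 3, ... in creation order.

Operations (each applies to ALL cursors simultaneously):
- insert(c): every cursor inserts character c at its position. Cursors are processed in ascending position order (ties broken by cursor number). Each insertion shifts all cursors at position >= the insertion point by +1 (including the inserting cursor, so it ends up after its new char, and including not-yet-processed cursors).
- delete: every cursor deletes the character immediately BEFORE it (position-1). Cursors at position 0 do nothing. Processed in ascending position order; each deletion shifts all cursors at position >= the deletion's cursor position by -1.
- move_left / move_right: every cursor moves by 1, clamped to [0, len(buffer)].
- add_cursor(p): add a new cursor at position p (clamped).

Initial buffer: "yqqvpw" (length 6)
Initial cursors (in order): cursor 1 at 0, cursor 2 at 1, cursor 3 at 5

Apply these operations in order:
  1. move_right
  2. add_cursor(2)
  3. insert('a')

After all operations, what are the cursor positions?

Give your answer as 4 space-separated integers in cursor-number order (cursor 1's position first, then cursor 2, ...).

After op 1 (move_right): buffer="yqqvpw" (len 6), cursors c1@1 c2@2 c3@6, authorship ......
After op 2 (add_cursor(2)): buffer="yqqvpw" (len 6), cursors c1@1 c2@2 c4@2 c3@6, authorship ......
After op 3 (insert('a')): buffer="yaqaaqvpwa" (len 10), cursors c1@2 c2@5 c4@5 c3@10, authorship .1.24....3

Answer: 2 5 10 5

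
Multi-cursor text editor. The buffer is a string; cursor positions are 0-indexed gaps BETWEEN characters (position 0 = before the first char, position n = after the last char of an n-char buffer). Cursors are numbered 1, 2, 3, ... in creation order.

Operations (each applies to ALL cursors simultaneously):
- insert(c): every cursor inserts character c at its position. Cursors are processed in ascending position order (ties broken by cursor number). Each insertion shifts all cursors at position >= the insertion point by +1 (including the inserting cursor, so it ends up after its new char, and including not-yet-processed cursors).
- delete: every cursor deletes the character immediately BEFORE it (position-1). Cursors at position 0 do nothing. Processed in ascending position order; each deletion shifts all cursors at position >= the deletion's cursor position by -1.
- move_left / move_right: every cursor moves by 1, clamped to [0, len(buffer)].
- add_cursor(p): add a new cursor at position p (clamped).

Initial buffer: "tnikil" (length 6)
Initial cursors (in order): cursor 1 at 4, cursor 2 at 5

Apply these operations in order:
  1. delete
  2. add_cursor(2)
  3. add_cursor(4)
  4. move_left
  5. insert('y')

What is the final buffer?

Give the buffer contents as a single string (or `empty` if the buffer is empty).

After op 1 (delete): buffer="tnil" (len 4), cursors c1@3 c2@3, authorship ....
After op 2 (add_cursor(2)): buffer="tnil" (len 4), cursors c3@2 c1@3 c2@3, authorship ....
After op 3 (add_cursor(4)): buffer="tnil" (len 4), cursors c3@2 c1@3 c2@3 c4@4, authorship ....
After op 4 (move_left): buffer="tnil" (len 4), cursors c3@1 c1@2 c2@2 c4@3, authorship ....
After op 5 (insert('y')): buffer="tynyyiyl" (len 8), cursors c3@2 c1@5 c2@5 c4@7, authorship .3.12.4.

Answer: tynyyiyl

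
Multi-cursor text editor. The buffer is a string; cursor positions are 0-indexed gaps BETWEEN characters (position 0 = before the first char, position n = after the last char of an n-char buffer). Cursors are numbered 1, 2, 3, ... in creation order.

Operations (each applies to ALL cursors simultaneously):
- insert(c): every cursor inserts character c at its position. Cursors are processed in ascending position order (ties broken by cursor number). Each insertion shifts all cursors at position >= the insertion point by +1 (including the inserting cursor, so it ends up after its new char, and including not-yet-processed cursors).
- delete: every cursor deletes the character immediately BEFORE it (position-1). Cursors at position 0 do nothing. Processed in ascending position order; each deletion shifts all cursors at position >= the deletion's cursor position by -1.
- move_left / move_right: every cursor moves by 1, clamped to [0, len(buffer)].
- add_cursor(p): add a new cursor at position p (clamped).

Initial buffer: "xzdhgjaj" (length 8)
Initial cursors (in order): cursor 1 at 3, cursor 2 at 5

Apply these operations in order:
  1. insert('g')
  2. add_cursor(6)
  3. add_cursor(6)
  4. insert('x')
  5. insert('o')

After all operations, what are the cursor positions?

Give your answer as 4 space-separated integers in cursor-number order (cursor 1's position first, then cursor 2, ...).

Answer: 6 15 12 12

Derivation:
After op 1 (insert('g')): buffer="xzdghggjaj" (len 10), cursors c1@4 c2@7, authorship ...1..2...
After op 2 (add_cursor(6)): buffer="xzdghggjaj" (len 10), cursors c1@4 c3@6 c2@7, authorship ...1..2...
After op 3 (add_cursor(6)): buffer="xzdghggjaj" (len 10), cursors c1@4 c3@6 c4@6 c2@7, authorship ...1..2...
After op 4 (insert('x')): buffer="xzdgxhgxxgxjaj" (len 14), cursors c1@5 c3@9 c4@9 c2@11, authorship ...11..3422...
After op 5 (insert('o')): buffer="xzdgxohgxxoogxojaj" (len 18), cursors c1@6 c3@12 c4@12 c2@15, authorship ...111..3434222...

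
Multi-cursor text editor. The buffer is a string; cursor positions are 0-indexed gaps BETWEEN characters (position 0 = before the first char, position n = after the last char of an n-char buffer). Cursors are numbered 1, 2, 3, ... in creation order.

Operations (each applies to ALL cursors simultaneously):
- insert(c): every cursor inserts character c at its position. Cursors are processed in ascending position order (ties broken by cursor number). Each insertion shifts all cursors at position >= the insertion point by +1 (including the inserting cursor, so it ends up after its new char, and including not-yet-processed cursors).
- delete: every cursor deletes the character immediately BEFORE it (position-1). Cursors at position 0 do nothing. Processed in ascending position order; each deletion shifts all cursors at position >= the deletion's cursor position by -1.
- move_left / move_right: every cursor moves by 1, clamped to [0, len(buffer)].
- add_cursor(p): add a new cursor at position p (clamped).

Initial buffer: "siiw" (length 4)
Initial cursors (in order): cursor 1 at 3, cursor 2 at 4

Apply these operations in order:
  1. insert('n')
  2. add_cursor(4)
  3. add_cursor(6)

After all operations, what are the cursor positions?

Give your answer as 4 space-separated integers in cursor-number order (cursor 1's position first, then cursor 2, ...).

After op 1 (insert('n')): buffer="siinwn" (len 6), cursors c1@4 c2@6, authorship ...1.2
After op 2 (add_cursor(4)): buffer="siinwn" (len 6), cursors c1@4 c3@4 c2@6, authorship ...1.2
After op 3 (add_cursor(6)): buffer="siinwn" (len 6), cursors c1@4 c3@4 c2@6 c4@6, authorship ...1.2

Answer: 4 6 4 6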